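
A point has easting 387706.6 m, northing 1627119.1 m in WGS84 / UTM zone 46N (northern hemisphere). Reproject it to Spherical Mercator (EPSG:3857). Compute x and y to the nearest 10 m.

Unproject from UTM 46N (λ₀ = 93°) → φ = 14.71550003°, λ = 91.95689976°.
Web Mercator (R = 6378137 m): x = 10236595.256 m, y = 1656434.196 m.

x 10236600 m, y 1656430 m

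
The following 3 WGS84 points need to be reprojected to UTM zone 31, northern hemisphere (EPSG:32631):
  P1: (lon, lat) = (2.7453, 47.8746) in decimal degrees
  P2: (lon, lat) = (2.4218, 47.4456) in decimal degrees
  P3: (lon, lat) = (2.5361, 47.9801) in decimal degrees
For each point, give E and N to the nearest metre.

P1: E 480955 m, N 5302394 m; P2: E 456409 m, N 5254846 m; P3: E 465382 m, N 5314193 m

UTM zone 31N: λ₀ = 3°, k₀ = 0.9996.
P1 (47.8746°, 2.7453°) → (480954.534, 5302394.085) m.
P2 (47.4456°, 2.4218°) → (456408.875, 5254845.983) m.
P3 (47.9801°, 2.5361°) → (465381.879, 5314192.542) m.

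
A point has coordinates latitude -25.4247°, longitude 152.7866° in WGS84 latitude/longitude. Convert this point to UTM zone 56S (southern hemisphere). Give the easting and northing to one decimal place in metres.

Zone 56 central meridian λ₀ = 6×56 − 183 = 153°; Δλ = -0.2134°.
Transverse Mercator on WGS84 with k₀ = 0.9996 gives E = 478540.448 m, N = 7188007.321 m.

E 478540.4 m, N 7188007.3 m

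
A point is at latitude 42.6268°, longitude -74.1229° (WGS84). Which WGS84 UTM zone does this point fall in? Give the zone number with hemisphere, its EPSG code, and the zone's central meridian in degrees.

Zone 18N (EPSG:32618), central meridian -75°

UTM zone = ⌊(λ + 180)/6⌋ + 1; -74.1229° ∈ [-78°, -72°) → zone 18.
Hemisphere: N (φ ≥ 0).
Central meridian λ₀ = 6×18 − 183 = -75°.
EPSG code: 32618.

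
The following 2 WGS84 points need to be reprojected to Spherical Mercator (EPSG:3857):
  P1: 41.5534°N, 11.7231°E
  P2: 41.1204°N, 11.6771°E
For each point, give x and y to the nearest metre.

Web Mercator: x = R·λ, y = R·ln tan(π/4+φ/2), R = 6378137 m.
P1 (41.5534°, 11.7231°) → (1305009.523, 5094313.924) m.
P2 (41.1204°, 11.6771°) → (1299888.826, 5030116.889) m.

P1: x 1305010 m, y 5094314 m; P2: x 1299889 m, y 5030117 m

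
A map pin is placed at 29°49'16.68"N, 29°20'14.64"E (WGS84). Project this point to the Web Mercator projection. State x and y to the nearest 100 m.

x 3265800 m, y 3480600 m

Web Mercator is spherical with R = a = 6378137 m.
x = R·λ = 6378137 × 0.512034224 = 3265824.429 m.
y = R·ln tan(π/4 + φ/2) = 6378137 × 0.545707978 = 3480600.244 m.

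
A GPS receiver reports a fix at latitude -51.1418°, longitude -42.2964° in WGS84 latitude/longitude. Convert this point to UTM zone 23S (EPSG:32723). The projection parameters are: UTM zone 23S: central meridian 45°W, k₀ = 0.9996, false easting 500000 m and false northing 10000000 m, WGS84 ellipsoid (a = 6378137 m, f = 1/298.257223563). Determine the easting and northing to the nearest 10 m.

Zone 23 central meridian λ₀ = 6×23 − 183 = -45°; Δλ = +2.7036°.
Transverse Mercator on WGS84 with k₀ = 0.9996 gives E = 689116.804 m, N = 4330930.579 m.

E 689120 m, N 4330930 m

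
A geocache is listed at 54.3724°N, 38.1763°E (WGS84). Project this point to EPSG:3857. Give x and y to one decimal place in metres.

x 4249766.3 m, y 7241002.3 m

Web Mercator is spherical with R = a = 6378137 m.
x = R·λ = 6378137 × 0.666302131 = 4249766.276 m.
y = R·ln tan(π/4 + φ/2) = 6378137 × 1.135284843 = 7241002.263 m.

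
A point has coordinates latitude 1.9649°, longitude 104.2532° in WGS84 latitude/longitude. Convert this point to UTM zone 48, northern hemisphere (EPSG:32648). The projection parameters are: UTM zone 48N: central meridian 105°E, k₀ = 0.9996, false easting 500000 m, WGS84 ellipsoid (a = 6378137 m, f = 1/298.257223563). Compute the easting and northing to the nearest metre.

Zone 48 central meridian λ₀ = 6×48 − 183 = 105°; Δλ = -0.7468°.
Transverse Mercator on WGS84 with k₀ = 0.9996 gives E = 416946.030 m, N = 217199.902 m.

E 416946 m, N 217200 m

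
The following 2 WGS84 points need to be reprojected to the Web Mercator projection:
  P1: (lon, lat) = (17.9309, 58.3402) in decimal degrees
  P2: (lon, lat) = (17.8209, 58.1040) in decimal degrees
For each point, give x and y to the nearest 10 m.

P1: x 1996060 m, y 8039130 m; P2: x 1983810 m, y 7989200 m

Web Mercator: x = R·λ, y = R·ln tan(π/4+φ/2), R = 6378137 m.
P1 (58.3402°, 17.9309°) → (1996058.657, 8039125.062) m.
P2 (58.1040°, 17.8209°) → (1983813.513, 7989196.492) m.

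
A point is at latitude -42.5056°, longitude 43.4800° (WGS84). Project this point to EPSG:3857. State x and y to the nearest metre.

x 4840171 m, y -5237019 m

Web Mercator is spherical with R = a = 6378137 m.
x = R·λ = 6378137 × 0.758869159 = 4840171.460 m.
y = R·ln tan(π/4 + φ/2) = 6378137 × -0.821089191 = -5237019.350 m.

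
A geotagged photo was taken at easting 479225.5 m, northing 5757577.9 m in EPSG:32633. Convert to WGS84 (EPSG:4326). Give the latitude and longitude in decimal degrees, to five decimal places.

lat 51.96850°, lon 14.69760°

Zone 33N: λ₀ = 15°, k₀ = 0.9996, false easting 500000 m.
Meridian distance M = (N − FN)/k₀ = 5759881.9 m.
Inverse transverse Mercator on WGS84 gives φ = 51.96850014°, λ = 14.69759956°.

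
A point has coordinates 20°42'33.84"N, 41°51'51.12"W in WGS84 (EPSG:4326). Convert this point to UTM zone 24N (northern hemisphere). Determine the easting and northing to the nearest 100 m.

E 201700 m, N 2292600 m

Zone 24 central meridian λ₀ = 6×24 − 183 = -39°; Δλ = -2.8642°.
Transverse Mercator on WGS84 with k₀ = 0.9996 gives E = 201660.928 m, N = 2292625.204 m.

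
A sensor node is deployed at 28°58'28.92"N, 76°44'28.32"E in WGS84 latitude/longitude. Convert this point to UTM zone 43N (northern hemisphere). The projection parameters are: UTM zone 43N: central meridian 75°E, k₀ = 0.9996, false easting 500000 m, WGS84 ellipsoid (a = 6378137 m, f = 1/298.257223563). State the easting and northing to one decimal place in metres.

E 669648.0 m, N 3206431.6 m

Zone 43 central meridian λ₀ = 6×43 − 183 = 75°; Δλ = +1.7412°.
Transverse Mercator on WGS84 with k₀ = 0.9996 gives E = 669648.002 m, N = 3206431.578 m.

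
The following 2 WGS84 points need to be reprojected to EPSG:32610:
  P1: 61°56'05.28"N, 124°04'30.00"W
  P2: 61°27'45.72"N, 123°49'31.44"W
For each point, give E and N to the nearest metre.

UTM zone 10N: λ₀ = -123°, k₀ = 0.9996.
P1 (61.9348°, -124.0750°) → (443575.973, 6867383.938) m.
P2 (61.4627°, -123.8254°) → (456009.207, 6814605.126) m.

P1: E 443576 m, N 6867384 m; P2: E 456009 m, N 6814605 m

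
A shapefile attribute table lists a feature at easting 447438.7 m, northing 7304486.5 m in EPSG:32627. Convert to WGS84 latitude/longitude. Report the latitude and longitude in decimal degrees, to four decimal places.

Zone 27N: λ₀ = -21°, k₀ = 0.9996, false easting 500000 m.
Meridian distance M = (N − FN)/k₀ = 7307409.5 m.
Inverse transverse Mercator on WGS84 gives φ = 65.85729976°, λ = -22.15170066°.

lat 65.8573°, lon -22.1517°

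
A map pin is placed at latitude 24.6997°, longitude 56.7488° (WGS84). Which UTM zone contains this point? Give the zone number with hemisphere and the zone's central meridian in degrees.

UTM zone = ⌊(λ + 180)/6⌋ + 1; 56.7488° ∈ [54°, 60°) → zone 40.
Hemisphere: N (φ ≥ 0).
Central meridian λ₀ = 6×40 − 183 = 57°.

Zone 40N, central meridian 57°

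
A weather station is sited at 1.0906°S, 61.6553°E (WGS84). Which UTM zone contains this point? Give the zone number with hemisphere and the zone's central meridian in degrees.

Zone 41S, central meridian 63°

UTM zone = ⌊(λ + 180)/6⌋ + 1; 61.6553° ∈ [60°, 66°) → zone 41.
Hemisphere: S (φ < 0).
Central meridian λ₀ = 6×41 − 183 = 63°.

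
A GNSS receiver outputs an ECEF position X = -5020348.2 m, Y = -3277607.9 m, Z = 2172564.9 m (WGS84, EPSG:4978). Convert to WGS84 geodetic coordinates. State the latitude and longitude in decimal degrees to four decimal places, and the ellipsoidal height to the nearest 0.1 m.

lat 20.0422°, lon -146.8609°, h 1396.8 m

λ = atan2(Y, X) = -146.86090017°; p = √(X²+Y²) = 5995549.1 m.
Bowring's method on WGS84 (a = 6378137 m, b = 6356752.314 m) gives φ = 20.04220008°, h = 1396.801 m.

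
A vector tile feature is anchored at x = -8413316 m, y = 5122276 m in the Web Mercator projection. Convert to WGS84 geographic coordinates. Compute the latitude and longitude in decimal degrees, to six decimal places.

lat 41.741100°, lon -75.578104°

R = 6378137 m. λ = x/R = -75.57810353°.
φ = 2·arctan(exp(y/R)) − 90° = 2·arctan(2.23245) − 90° = 41.74109980°.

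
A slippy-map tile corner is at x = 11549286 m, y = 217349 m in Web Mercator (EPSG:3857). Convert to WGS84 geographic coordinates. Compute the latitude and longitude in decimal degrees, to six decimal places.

R = 6378137 m. λ = x/R = 103.74900134°.
φ = 2·arctan(exp(y/R)) − 90° = 2·arctan(1.03466) − 90° = 1.95210151°.

lat 1.952102°, lon 103.749001°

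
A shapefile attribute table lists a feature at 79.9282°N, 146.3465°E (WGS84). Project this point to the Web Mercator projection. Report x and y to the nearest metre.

x 16291218 m, y 15492846 m

Web Mercator is spherical with R = a = 6378137 m.
x = R·λ = 6378137 × 2.554228274 = 16291217.859 m.
y = R·ln tan(π/4 + φ/2) = 6378137 × 2.429054992 = 15492845.522 m.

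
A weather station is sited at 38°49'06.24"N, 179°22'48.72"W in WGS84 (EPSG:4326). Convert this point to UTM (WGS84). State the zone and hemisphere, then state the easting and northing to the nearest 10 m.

Zone 1N: E 293360 m, N 4299320 m

Longitude -179.3802° lies in the 6° band [-180°, -174°), giving zone 1; latitude is north of the equator, so 1N.
Zone 1 central meridian λ₀ = 6×1 − 183 = -177°; Δλ = -2.3802°.
Transverse Mercator on WGS84 with k₀ = 0.9996 gives E = 293355.637 m, N = 4299316.025 m.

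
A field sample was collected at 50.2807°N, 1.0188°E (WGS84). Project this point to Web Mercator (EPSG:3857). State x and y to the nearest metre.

x 113412 m, y 6495031 m

Web Mercator is spherical with R = a = 6378137 m.
x = R·λ = 6378137 × 0.017781414 = 113412.297 m.
y = R·ln tan(π/4 + φ/2) = 6378137 × 1.018327264 = 6495030.800 m.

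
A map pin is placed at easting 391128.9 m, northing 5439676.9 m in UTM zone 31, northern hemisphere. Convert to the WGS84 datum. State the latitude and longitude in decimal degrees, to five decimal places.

lat 49.10030°, lon 1.50850°

Zone 31N: λ₀ = 3°, k₀ = 0.9996, false easting 500000 m.
Meridian distance M = (N − FN)/k₀ = 5441853.6 m.
Inverse transverse Mercator on WGS84 gives φ = 49.10029956°, λ = 1.50850020°.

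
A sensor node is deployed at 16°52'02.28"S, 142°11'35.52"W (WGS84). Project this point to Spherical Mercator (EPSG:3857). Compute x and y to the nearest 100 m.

Web Mercator is spherical with R = a = 6378137 m.
x = R·λ = 6378137 × -2.481739514 = -15828874.618 m.
y = R·ln tan(π/4 + φ/2) = 6378137 × -0.298736674 = -1905383.433 m.

x -15828900 m, y -1905400 m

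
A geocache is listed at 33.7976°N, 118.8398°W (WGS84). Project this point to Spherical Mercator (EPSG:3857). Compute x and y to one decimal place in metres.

x -13229186.0 m, y 4001656.9 m

Web Mercator is spherical with R = a = 6378137 m.
x = R·λ = 6378137 × -2.074145792 = -13229186.022 m.
y = R·ln tan(π/4 + φ/2) = 6378137 × 0.627402159 = 4001656.922 m.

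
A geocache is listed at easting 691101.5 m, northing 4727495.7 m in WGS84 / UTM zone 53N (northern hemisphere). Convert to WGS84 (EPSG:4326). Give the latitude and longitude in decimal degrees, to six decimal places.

Zone 53N: λ₀ = 135°, k₀ = 0.9996, false easting 500000 m.
Meridian distance M = (N − FN)/k₀ = 4729387.5 m.
Inverse transverse Mercator on WGS84 gives φ = 42.67620029°, λ = 137.33230032°.

lat 42.676200°, lon 137.332300°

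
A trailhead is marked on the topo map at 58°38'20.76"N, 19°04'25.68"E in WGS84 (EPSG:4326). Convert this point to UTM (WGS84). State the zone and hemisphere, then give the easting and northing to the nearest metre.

Zone 34N: E 388189 m, N 6501472 m

Longitude 19.0738° lies in the 6° band [18°, 24°), giving zone 34; latitude is north of the equator, so 34N.
Zone 34 central meridian λ₀ = 6×34 − 183 = 21°; Δλ = -1.9262°.
Transverse Mercator on WGS84 with k₀ = 0.9996 gives E = 388189.199 m, N = 6501471.841 m.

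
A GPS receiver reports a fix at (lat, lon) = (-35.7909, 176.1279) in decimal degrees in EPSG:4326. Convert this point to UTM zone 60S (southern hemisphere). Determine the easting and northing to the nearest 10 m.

Zone 60 central meridian λ₀ = 6×60 − 183 = 177°; Δλ = -0.8721°.
Transverse Mercator on WGS84 with k₀ = 0.9996 gives E = 421191.762 m, N = 6038892.609 m.

E 421190 m, N 6038890 m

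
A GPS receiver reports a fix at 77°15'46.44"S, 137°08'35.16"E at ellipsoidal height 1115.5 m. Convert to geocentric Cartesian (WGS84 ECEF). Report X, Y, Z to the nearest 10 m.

X -1034330 m, Y 959710 m, Z -6200400 m

WGS84: a = 6378137 m, e² = 0.006694380; N(φ) = a/√(1−e²sin²φ) = 6398545.597 m.
X = (N+h)·cosφ·cosλ = -1034328.101 m; Y = (N+h)·cosφ·sinλ = 959708.068 m; Z = (N(1−e²)+h)·sinφ = -6200397.914 m.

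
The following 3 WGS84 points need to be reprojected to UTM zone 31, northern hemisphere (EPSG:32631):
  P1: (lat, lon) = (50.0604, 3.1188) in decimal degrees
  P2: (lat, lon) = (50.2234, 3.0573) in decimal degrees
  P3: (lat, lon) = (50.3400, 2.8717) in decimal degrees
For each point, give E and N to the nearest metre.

P1: E 508503 m, N 5545353 m; P2: E 504087 m, N 5563471 m; P3: E 490870 m, N 5576442 m

UTM zone 31N: λ₀ = 3°, k₀ = 0.9996.
P1 (50.0604°, 3.1188°) → (508503.376, 5545353.045) m.
P2 (50.2234°, 3.0573°) → (504087.463, 5563471.388) m.
P3 (50.3400°, 2.8717°) → (490870.124, 5576442.440) m.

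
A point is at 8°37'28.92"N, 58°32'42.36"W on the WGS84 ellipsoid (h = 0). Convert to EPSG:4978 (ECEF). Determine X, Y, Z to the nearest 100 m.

WGS84: a = 6378137 m, e² = 0.006694380; N(φ) = a/√(1−e²sin²φ) = 6378617.157 m.
X = (N+h)·cosφ·cosλ = 3290896.597 m; Y = (N+h)·cosφ·sinλ = -5379755.878 m; Z = (N(1−e²)+h)·sinφ = 950144.007 m.

X 3290900 m, Y -5379800 m, Z 950100 m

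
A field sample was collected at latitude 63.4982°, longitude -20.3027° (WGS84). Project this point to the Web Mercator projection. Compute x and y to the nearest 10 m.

x -2260090 m, y 9223470 m

Web Mercator is spherical with R = a = 6378137 m.
x = R·λ = 6378137 × -0.354348962 = -2260086.226 m.
y = R·ln tan(π/4 + φ/2) = 6378137 × 1.446106693 = 9223466.602 m.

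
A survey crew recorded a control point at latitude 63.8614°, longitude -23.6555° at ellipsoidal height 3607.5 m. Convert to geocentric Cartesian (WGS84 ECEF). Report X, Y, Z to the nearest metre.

X 2582178 m, Y -1131106 m, Z 5706164 m

WGS84: a = 6378137 m, e² = 0.006694380; N(φ) = a/√(1−e²sin²φ) = 6395412.408 m.
X = (N+h)·cosφ·cosλ = 2582178.153 m; Y = (N+h)·cosφ·sinλ = -1131105.823 m; Z = (N(1−e²)+h)·sinφ = 5706163.608 m.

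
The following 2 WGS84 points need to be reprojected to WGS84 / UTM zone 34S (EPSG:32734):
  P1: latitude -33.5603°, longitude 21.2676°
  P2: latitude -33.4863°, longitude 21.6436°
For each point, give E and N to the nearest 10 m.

P1: E 524840 m, N 6286560 m; P2: E 559790 m, N 6294610 m

UTM zone 34S: λ₀ = 21°, k₀ = 0.9996.
P1 (-33.5603°, 21.2676°) → (524838.914, 6286563.279) m.
P2 (-33.4863°, 21.6436°) → (559790.938, 6294614.398) m.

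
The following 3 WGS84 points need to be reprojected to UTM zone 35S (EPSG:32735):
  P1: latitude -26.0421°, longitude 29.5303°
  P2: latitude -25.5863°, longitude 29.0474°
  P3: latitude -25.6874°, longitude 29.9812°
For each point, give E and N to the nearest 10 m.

P1: E 753190 m, N 7117200 m; P2: E 705640 m, N 7168540 m; P3: E 799220 m, N 7155560 m

UTM zone 35S: λ₀ = 27°, k₀ = 0.9996.
P1 (-26.0421°, 29.5303°) → (753187.122, 7117198.319) m.
P2 (-25.5863°, 29.0474°) → (705638.983, 7168542.316) m.
P3 (-25.6874°, 29.9812°) → (799221.591, 7155557.584) m.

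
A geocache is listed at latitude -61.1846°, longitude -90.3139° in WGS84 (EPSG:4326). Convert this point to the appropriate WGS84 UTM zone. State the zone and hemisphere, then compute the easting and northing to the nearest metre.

Zone 15S: E 644408 m, N 3213684 m

Longitude -90.3139° lies in the 6° band [-96°, -90°), giving zone 15; latitude is south of the equator, so 15S.
Zone 15 central meridian λ₀ = 6×15 − 183 = -93°; Δλ = +2.6861°.
Transverse Mercator on WGS84 with k₀ = 0.9996 gives E = 644407.786 m, N = 3213684.114 m.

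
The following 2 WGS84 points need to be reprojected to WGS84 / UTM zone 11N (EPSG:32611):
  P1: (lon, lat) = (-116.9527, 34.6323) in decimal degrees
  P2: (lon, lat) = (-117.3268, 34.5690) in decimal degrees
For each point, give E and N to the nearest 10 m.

UTM zone 11N: λ₀ = -117°, k₀ = 0.9996.
P1 (34.6323°, -116.9527°) → (504335.422, 3832268.785) m.
P2 (34.5690°, -117.3268°) → (470023.381, 3825297.007) m.

P1: E 504340 m, N 3832270 m; P2: E 470020 m, N 3825300 m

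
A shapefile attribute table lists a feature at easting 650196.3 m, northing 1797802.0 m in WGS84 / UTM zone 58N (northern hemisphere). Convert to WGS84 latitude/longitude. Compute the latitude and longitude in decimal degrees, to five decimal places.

lat 16.25630°, lon 166.40550°

Zone 58N: λ₀ = 165°, k₀ = 0.9996, false easting 500000 m.
Meridian distance M = (N − FN)/k₀ = 1798521.4 m.
Inverse transverse Mercator on WGS84 gives φ = 16.25630033°, λ = 166.40550044°.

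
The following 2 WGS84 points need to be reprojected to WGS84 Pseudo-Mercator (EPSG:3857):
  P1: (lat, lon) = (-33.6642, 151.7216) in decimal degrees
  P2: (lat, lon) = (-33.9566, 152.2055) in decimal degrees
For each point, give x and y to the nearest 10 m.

P1: x 16889570 m, y -3983800 m; P2: x 16943440 m, y -4022980 m

Web Mercator: x = R·λ, y = R·ln tan(π/4+φ/2), R = 6378137 m.
P1 (-33.6642°, 151.7216°) → (16889571.254, -3983800.923) m.
P2 (-33.9566°, 152.2055°) → (16943438.756, -4022975.954) m.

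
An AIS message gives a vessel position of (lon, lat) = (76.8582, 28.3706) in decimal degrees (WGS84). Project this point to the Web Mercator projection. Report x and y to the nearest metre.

x 8555816 m, y 3295779 m

Web Mercator is spherical with R = a = 6378137 m.
x = R·λ = 6378137 × 1.341428647 = 8555815.687 m.
y = R·ln tan(π/4 + φ/2) = 6378137 × 0.516730642 = 3295778.830 m.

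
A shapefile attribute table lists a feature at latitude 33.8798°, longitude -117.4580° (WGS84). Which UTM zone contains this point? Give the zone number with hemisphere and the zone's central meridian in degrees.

Zone 11N, central meridian -117°

UTM zone = ⌊(λ + 180)/6⌋ + 1; -117.4580° ∈ [-120°, -114°) → zone 11.
Hemisphere: N (φ ≥ 0).
Central meridian λ₀ = 6×11 − 183 = -117°.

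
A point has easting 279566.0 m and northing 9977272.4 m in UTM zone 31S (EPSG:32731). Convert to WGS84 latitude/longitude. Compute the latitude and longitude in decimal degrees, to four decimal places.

Zone 31S: λ₀ = 3°, k₀ = 0.9996, false easting 500000 m, false northing 10000000 m.
Meridian distance M = (N − FN)/k₀ = -22736.7 m.
Inverse transverse Mercator on WGS84 gives φ = -0.20550005°, λ = 1.01939986°.

lat -0.2055°, lon 1.0194°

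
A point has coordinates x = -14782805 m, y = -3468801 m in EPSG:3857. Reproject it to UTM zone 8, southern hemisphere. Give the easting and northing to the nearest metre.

Web Mercator inverse (R = 6378137 m) → φ = -29.72929903°, λ = -132.79619674°.
UTM 8S forward: E = 713153.129 m, N = 6709176.392 m.

E 713153 m, N 6709176 m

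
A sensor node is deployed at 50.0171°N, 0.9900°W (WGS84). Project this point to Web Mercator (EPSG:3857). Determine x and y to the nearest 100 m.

x -110200 m, y 6449200 m

Web Mercator is spherical with R = a = 6378137 m.
x = R·λ = 6378137 × -0.017278760 = -110206.296 m.
y = R·ln tan(π/4 + φ/2) = 6378137 × 1.011147579 = 6449237.787 m.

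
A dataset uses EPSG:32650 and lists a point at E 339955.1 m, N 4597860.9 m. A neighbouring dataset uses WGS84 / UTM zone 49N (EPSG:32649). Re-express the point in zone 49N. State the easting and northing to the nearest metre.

E 840644 m, N 4604135 m

UTM 50N → geographic: φ = 41.51640014°, λ = 115.08199982°.
UTM 49N (λ₀ = 111°) forward: E = 840644.410 m, N = 4604135.388 m.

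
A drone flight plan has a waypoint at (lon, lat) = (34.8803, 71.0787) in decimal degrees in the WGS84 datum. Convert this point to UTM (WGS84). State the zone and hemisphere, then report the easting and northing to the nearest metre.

Longitude 34.8803° lies in the 6° band [30°, 36°), giving zone 36; latitude is north of the equator, so 36N.
Zone 36 central meridian λ₀ = 6×36 − 183 = 33°; Δλ = +1.8803°.
Transverse Mercator on WGS84 with k₀ = 0.9996 gives E = 568041.416 m, N = 7887230.455 m.

Zone 36N: E 568041 m, N 7887230 m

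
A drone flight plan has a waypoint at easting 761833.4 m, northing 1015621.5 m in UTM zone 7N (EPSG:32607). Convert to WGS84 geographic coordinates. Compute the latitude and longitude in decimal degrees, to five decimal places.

Zone 7N: λ₀ = -141°, k₀ = 0.9996, false easting 500000 m.
Meridian distance M = (N − FN)/k₀ = 1016027.9 m.
Inverse transverse Mercator on WGS84 gives φ = 9.17999989°, λ = -138.61730028°.

lat 9.18000°, lon -138.61730°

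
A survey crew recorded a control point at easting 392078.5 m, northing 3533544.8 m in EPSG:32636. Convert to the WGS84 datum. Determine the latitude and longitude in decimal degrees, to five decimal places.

Zone 36N: λ₀ = 33°, k₀ = 0.9996, false easting 500000 m.
Meridian distance M = (N − FN)/k₀ = 3534958.8 m.
Inverse transverse Mercator on WGS84 gives φ = 31.93269997°, λ = 31.85830035°.

lat 31.93270°, lon 31.85830°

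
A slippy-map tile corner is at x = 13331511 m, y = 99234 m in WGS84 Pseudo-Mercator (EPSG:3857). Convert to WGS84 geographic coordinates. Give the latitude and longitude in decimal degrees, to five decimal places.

R = 6378137 m. λ = x/R = 119.75900092°.
φ = 2·arctan(exp(y/R)) − 90° = 2·arctan(1.01568) − 90° = 0.89139823°.

lat 0.89140°, lon 119.75900°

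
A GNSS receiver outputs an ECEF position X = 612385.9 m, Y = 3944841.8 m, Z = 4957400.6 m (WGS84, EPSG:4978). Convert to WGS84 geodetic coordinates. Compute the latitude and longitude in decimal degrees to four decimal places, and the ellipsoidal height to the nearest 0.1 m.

λ = atan2(Y, X) = 81.17599998°; p = √(X²+Y²) = 3992091.3 m.
Bowring's method on WGS84 (a = 6378137 m, b = 6356752.314 m) gives φ = 51.34409965°, h = -186.893 m.

lat 51.3441°, lon 81.1760°, h -186.9 m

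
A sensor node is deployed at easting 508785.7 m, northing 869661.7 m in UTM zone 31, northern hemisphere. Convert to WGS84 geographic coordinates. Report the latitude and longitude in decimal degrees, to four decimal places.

lat 7.8676°, lon 3.0797°

Zone 31N: λ₀ = 3°, k₀ = 0.9996, false easting 500000 m.
Meridian distance M = (N − FN)/k₀ = 870009.7 m.
Inverse transverse Mercator on WGS84 gives φ = 7.86759992°, λ = 3.07970011°.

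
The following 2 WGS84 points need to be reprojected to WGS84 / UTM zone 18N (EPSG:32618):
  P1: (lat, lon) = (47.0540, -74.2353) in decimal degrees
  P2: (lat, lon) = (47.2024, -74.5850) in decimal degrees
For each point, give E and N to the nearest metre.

UTM zone 18N: λ₀ = -75°, k₀ = 0.9996.
P1 (47.0540°, -74.2353°) → (558078.037, 5211448.671) m.
P2 (47.2024°, -74.5850°) → (531431.249, 5227740.012) m.

P1: E 558078 m, N 5211449 m; P2: E 531431 m, N 5227740 m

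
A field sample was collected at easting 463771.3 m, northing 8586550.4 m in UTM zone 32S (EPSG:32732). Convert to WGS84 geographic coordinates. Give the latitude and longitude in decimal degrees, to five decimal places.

Zone 32S: λ₀ = 9°, k₀ = 0.9996, false easting 500000 m, false northing 10000000 m.
Meridian distance M = (N − FN)/k₀ = -1414015.2 m.
Inverse transverse Mercator on WGS84 gives φ = -12.78560016°, λ = 8.66620031°.

lat -12.78560°, lon 8.66620°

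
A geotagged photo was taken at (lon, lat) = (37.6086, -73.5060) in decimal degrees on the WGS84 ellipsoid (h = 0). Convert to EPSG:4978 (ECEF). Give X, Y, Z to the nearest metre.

WGS84: a = 6378137 m, e² = 0.006694380; N(φ) = a/√(1−e²sin²φ) = 6397856.027 m.
X = (N+h)·cosφ·cosλ = 1438985.684 m; Y = (N+h)·cosφ·sinλ = 1108512.283 m; Z = (N(1−e²)+h)·sinφ = -6093513.656 m.

X 1438986 m, Y 1108512 m, Z -6093514 m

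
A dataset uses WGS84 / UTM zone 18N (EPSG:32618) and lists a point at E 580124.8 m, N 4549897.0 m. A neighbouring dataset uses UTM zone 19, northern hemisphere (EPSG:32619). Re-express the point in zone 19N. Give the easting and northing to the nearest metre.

E 76176 m, N 4561743 m

UTM 18N → geographic: φ = 41.09639992°, λ = -74.04589950°.
UTM 19N (λ₀ = -69°) forward: E = 76175.992 m, N = 4561742.967 m.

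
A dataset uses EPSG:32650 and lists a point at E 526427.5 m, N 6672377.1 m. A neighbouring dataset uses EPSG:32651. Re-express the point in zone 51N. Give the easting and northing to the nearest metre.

E 193896 m, N 6685099 m

UTM 50N → geographic: φ = 60.18739956°, λ = 117.47650083°.
UTM 51N (λ₀ = 123°) forward: E = 193896.389 m, N = 6685098.608 m.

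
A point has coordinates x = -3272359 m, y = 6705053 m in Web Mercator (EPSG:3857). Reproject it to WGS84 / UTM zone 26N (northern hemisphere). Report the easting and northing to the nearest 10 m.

E 333590 m, N 5704940 m

Web Mercator inverse (R = 6378137 m) → φ = 51.47110136°, λ = -29.39610105°.
UTM 26N forward: E = 333585.723 m, N = 5704938.125 m.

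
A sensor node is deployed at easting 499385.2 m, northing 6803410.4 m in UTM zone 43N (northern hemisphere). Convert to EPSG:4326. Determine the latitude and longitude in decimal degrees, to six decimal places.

lat 61.364700°, lon 74.988501°

Zone 43N: λ₀ = 75°, k₀ = 0.9996, false easting 500000 m.
Meridian distance M = (N − FN)/k₀ = 6806132.9 m.
Inverse transverse Mercator on WGS84 gives φ = 61.36469956°, λ = 74.98850081°.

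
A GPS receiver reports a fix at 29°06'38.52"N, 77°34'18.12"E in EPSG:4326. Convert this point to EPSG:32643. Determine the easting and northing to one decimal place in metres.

E 750260.6 m, N 3222983.9 m

Zone 43 central meridian λ₀ = 6×43 − 183 = 75°; Δλ = +2.5717°.
Transverse Mercator on WGS84 with k₀ = 0.9996 gives E = 750260.629 m, N = 3222983.885 m.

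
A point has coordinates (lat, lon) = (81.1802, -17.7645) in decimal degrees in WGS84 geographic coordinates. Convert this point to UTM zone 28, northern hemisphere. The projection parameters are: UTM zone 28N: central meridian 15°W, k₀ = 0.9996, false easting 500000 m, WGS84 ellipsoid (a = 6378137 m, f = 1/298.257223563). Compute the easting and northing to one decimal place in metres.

E 452696.1 m, N 9014446.6 m

Zone 28 central meridian λ₀ = 6×28 − 183 = -15°; Δλ = -2.7645°.
Transverse Mercator on WGS84 with k₀ = 0.9996 gives E = 452696.074 m, N = 9014446.611 m.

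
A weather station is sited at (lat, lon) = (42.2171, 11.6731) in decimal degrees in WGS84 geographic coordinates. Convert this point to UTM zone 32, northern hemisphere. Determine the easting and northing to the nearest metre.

E 720634 m, N 4677341 m

Zone 32 central meridian λ₀ = 6×32 − 183 = 9°; Δλ = +2.6731°.
Transverse Mercator on WGS84 with k₀ = 0.9996 gives E = 720633.601 m, N = 4677340.696 m.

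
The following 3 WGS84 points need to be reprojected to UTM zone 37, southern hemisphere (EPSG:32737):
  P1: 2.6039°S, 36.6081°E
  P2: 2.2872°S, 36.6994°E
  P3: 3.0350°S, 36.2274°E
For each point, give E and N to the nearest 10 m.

UTM zone 37S: λ₀ = 39°, k₀ = 0.9996.
P1 (-2.6039°, 36.6081°) → (234036.930, 9711936.502) m.
P2 (-2.2872°, 36.6994°) → (244134.396, 9746989.241) m.
P3 (-3.0350°, 36.2274°) → (191788.440, 9664143.091) m.

P1: E 234040 m, N 9711940 m; P2: E 244130 m, N 9746990 m; P3: E 191790 m, N 9664140 m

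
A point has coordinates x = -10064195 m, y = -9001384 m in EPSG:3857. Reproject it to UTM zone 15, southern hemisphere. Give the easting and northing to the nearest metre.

E 633075 m, N 3056972 m

Web Mercator inverse (R = 6378137 m) → φ = -62.59400055°, λ = -90.40820191°.
UTM 15S forward: E = 633074.891 m, N = 3056972.047 m.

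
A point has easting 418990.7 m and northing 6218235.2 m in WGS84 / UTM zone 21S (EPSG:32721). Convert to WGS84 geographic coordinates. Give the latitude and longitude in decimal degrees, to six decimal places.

lat -34.173700°, lon -57.879000°

Zone 21S: λ₀ = -57°, k₀ = 0.9996, false easting 500000 m, false northing 10000000 m.
Meridian distance M = (N − FN)/k₀ = -3783278.1 m.
Inverse transverse Mercator on WGS84 gives φ = -34.17369981°, λ = -57.87899968°.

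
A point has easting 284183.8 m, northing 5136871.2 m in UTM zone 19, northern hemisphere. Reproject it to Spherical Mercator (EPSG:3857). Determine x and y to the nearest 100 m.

Unproject from UTM 19N (λ₀ = -69°) → φ = 46.35099963°, λ = -71.80500005°.
Web Mercator (R = 6378137 m): x = -7993296.042 m, y = 5836776.682 m.

x -7993300 m, y 5836800 m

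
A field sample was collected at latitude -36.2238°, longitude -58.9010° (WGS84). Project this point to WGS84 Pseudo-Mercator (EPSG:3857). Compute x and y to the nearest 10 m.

x -6556830 m, y -4331460 m

Web Mercator is spherical with R = a = 6378137 m.
x = R·λ = 6378137 × -1.028016383 = -6556829.327 m.
y = R·ln tan(π/4 + φ/2) = 6378137 × -0.679110493 = -4331459.764 m.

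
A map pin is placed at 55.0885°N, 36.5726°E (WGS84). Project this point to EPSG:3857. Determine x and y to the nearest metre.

Web Mercator is spherical with R = a = 6378137 m.
x = R·λ = 6378137 × 0.638312286 = 4071243.209 m.
y = R·ln tan(π/4 + φ/2) = 6378137 × 1.156930486 = 7379061.138 m.

x 4071243 m, y 7379061 m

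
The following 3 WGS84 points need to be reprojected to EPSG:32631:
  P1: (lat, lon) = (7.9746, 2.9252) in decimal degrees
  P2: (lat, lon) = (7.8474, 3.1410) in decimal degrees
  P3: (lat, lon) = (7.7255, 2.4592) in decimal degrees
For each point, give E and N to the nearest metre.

P1: E 491757 m, N 881491 m; P2: E 515544 m, N 867430 m; P3: E 440364 m, N 853989 m

UTM zone 31N: λ₀ = 3°, k₀ = 0.9996.
P1 (7.9746°, 2.9252°) → (491756.589, 881490.590) m.
P2 (7.8474°, 3.1410°) → (515543.824, 867430.358) m.
P3 (7.7255°, 2.4592°) → (440364.236, 853989.485) m.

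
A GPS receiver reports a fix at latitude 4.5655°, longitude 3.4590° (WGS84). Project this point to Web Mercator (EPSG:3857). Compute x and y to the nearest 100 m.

Web Mercator is spherical with R = a = 6378137 m.
x = R·λ = 6378137 × 0.060370939 = 385054.119 m.
y = R·ln tan(π/4 + φ/2) = 6378137 × 0.079767464 = 508767.814 m.

x 385100 m, y 508800 m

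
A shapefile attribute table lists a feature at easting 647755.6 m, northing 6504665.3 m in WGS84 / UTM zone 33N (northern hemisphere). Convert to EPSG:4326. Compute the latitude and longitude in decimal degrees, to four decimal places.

lat 58.6570°, lon 17.5469°

Zone 33N: λ₀ = 15°, k₀ = 0.9996, false easting 500000 m.
Meridian distance M = (N − FN)/k₀ = 6507268.2 m.
Inverse transverse Mercator on WGS84 gives φ = 58.65700027°, λ = 17.54690064°.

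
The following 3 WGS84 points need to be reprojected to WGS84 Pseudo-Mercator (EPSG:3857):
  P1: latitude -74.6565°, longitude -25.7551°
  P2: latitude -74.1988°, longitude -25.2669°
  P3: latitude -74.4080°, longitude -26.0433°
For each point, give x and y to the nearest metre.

P1: x -2867045 m, y -12786130 m; P2: x -2812698 m, y -12596323 m; P3: x -2899127 m, y -12682403 m

Web Mercator: x = R·λ, y = R·ln tan(π/4+φ/2), R = 6378137 m.
P1 (-74.6565°, -25.7551°) → (-2867044.617, -12786129.582) m.
P2 (-74.1988°, -25.2669°) → (-2812698.442, -12596322.877) m.
P3 (-74.4080°, -26.0433°) → (-2899126.895, -12682402.911) m.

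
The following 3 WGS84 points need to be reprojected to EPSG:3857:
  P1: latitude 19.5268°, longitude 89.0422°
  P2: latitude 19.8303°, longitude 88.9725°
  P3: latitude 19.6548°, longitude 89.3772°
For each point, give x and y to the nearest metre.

P1: x 9912132 m, y 2217057 m; P2: x 9904373 m, y 2252938 m; P3: x 9949424 m, y 2232182 m

Web Mercator: x = R·λ, y = R·ln tan(π/4+φ/2), R = 6378137 m.
P1 (19.5268°, 89.0422°) → (9912132.363, 2217057.341) m.
P2 (19.8303°, 88.9725°) → (9904373.395, 2252938.431) m.
P3 (19.6548°, 89.3772°) → (9949424.393, 2232181.773) m.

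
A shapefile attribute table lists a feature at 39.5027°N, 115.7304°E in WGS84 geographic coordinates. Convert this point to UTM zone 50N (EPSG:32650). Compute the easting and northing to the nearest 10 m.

E 390840 m, N 4373330 m

Zone 50 central meridian λ₀ = 6×50 − 183 = 117°; Δλ = -1.2696°.
Transverse Mercator on WGS84 with k₀ = 0.9996 gives E = 390843.543 m, N = 4373333.531 m.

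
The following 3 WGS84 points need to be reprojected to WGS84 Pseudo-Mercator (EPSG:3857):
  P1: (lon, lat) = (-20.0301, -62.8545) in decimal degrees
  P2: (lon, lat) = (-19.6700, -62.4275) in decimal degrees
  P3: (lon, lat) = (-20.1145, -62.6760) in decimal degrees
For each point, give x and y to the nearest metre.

Web Mercator: x = R·λ, y = R·ln tan(π/4+φ/2), R = 6378137 m.
P1 (-62.8545°, -20.0301°) → (-2229740.533, -9064662.554) m.
P2 (-62.4275°, -19.6700°) → (-2189654.384, -8961229.045) m.
P3 (-62.6760°, -20.1145°) → (-2239135.898, -9021242.582) m.

P1: x -2229741 m, y -9064663 m; P2: x -2189654 m, y -8961229 m; P3: x -2239136 m, y -9021243 m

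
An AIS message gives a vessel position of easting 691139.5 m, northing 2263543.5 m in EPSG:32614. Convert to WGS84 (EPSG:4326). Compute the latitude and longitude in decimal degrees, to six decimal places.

Zone 14N: λ₀ = -99°, k₀ = 0.9996, false easting 500000 m.
Meridian distance M = (N − FN)/k₀ = 2264449.3 m.
Inverse transverse Mercator on WGS84 gives φ = 20.46080036°, λ = -97.16759971°.

lat 20.460800°, lon -97.167600°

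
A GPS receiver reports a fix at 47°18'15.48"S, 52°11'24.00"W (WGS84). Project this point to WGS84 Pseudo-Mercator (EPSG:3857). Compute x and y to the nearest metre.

Web Mercator is spherical with R = a = 6378137 m.
x = R·λ = 6378137 × -0.910887337 = -5809764.225 m.
y = R·ln tan(π/4 + φ/2) = 6378137 × -0.939441375 = -5991885.796 m.

x -5809764 m, y -5991886 m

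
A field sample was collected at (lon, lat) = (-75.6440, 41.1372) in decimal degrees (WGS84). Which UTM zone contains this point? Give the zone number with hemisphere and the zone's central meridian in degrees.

Zone 18N, central meridian -75°

UTM zone = ⌊(λ + 180)/6⌋ + 1; -75.6440° ∈ [-78°, -72°) → zone 18.
Hemisphere: N (φ ≥ 0).
Central meridian λ₀ = 6×18 − 183 = -75°.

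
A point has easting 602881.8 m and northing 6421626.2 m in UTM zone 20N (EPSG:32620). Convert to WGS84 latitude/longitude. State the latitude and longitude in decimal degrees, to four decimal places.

lat 57.9245°, lon -61.2630°

Zone 20N: λ₀ = -63°, k₀ = 0.9996, false easting 500000 m.
Meridian distance M = (N − FN)/k₀ = 6424195.9 m.
Inverse transverse Mercator on WGS84 gives φ = 57.92450036°, λ = -61.26300078°.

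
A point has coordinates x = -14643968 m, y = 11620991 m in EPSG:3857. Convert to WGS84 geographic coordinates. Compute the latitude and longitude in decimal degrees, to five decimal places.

lat 71.62940°, lon -131.54900°

R = 6378137 m. λ = x/R = -131.54900275°.
φ = 2·arctan(exp(y/R)) − 90° = 2·arctan(6.18424) − 90° = 71.62939952°.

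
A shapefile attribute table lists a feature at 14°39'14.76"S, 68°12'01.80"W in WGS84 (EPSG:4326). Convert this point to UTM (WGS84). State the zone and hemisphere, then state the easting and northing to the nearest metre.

Longitude -68.2005° lies in the 6° band [-72°, -66°), giving zone 19; latitude is south of the equator, so 19S.
Zone 19 central meridian λ₀ = 6×19 − 183 = -69°; Δλ = +0.7995°.
Transverse Mercator on WGS84 with k₀ = 0.9996 gives E = 586091.285 m, N = 8379779.542 m.

Zone 19S: E 586091 m, N 8379780 m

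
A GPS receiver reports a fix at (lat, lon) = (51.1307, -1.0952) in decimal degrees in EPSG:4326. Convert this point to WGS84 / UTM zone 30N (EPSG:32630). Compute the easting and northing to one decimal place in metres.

Zone 30 central meridian λ₀ = 6×30 − 183 = -3°; Δλ = +1.9048°.
Transverse Mercator on WGS84 with k₀ = 0.9996 gives E = 633277.995 m, N = 5666084.548 m.

E 633278.0 m, N 5666084.5 m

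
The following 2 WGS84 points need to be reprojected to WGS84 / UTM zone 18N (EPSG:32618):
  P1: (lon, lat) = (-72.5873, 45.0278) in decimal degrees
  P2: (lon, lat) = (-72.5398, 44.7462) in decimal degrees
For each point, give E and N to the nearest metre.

P1: E 690066 m, N 4988871 m; P2: E 694756 m, N 4957701 m

UTM zone 18N: λ₀ = -75°, k₀ = 0.9996.
P1 (45.0278°, -72.5873°) → (690065.713, 4988870.544) m.
P2 (44.7462°, -72.5398°) → (694756.120, 4957701.464) m.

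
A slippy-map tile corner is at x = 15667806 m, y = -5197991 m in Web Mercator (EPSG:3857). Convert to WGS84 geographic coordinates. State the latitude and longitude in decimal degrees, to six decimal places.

lat -42.246601°, lon 140.746296°

R = 6378137 m. λ = x/R = 140.74629598°.
φ = 2·arctan(exp(y/R)) − 90° = 2·arctan(0.44265) − 90° = -42.24660130°.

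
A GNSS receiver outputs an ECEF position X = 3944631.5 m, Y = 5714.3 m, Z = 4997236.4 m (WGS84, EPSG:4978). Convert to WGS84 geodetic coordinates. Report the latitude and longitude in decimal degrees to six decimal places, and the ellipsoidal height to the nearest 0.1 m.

lat 51.900700°, lon 0.083000°, h 1579.4 m

λ = atan2(Y, X) = 0.08300016°; p = √(X²+Y²) = 3944635.6 m.
Bowring's method on WGS84 (a = 6378137 m, b = 6356752.314 m) gives φ = 51.90069993°, h = 1579.395 m.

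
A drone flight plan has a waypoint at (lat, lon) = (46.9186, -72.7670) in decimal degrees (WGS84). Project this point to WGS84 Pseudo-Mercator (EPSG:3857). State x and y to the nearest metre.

x -8100385 m, y 5928798 m

Web Mercator is spherical with R = a = 6378137 m.
x = R·λ = 6378137 × -1.270023737 = -8100385.387 m.
y = R·ln tan(π/4 + φ/2) = 6378137 × 0.929550059 = 5928797.627 m.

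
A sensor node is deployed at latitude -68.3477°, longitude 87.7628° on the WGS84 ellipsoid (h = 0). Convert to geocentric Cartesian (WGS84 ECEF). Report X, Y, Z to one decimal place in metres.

WGS84: a = 6378137 m, e² = 0.006694380; N(φ) = a/√(1−e²sin²φ) = 6396659.758 m.
X = (N+h)·cosφ·cosλ = 92133.969 m; Y = (N+h)·cosφ·sinλ = 2358396.435 m; Z = (N(1−e²)+h)·sinφ = -5905511.728 m.

X 92134.0 m, Y 2358396.4 m, Z -5905511.7 m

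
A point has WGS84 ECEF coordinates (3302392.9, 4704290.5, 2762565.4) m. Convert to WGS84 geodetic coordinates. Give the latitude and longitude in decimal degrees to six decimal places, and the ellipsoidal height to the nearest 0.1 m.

λ = atan2(Y, X) = 54.93130022°; p = √(X²+Y²) = 5747708.1 m.
Bowring's method on WGS84 (a = 6378137 m, b = 6356752.314 m) gives φ = 25.82119985°, h = 3032.582 m.

lat 25.821200°, lon 54.931300°, h 3032.6 m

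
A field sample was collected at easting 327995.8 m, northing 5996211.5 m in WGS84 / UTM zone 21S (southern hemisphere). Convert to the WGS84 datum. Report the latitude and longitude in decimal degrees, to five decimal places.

lat -36.16360°, lon -58.91230°

Zone 21S: λ₀ = -57°, k₀ = 0.9996, false easting 500000 m, false northing 10000000 m.
Meridian distance M = (N − FN)/k₀ = -4005390.7 m.
Inverse transverse Mercator on WGS84 gives φ = -36.16359999°, λ = -58.91230054°.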